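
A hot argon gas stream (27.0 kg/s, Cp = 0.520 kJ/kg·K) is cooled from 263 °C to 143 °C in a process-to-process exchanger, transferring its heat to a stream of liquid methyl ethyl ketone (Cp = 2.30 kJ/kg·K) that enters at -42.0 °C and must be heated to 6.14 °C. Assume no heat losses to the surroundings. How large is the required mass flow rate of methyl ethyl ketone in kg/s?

Heat released by hot stream: Q = 27.0 × 0.520 × (263 − 143) = 1684.8 kJ/s
Energy balance on cold side (adiabatic exchanger): Q = ṁ_c·Cp_c·(T_c,out − T_c,in)
ṁ_c = 1684.8 / [2.30 × (6.14 − -42.0)] = 15.216 kg/s

ṁ_c = 15.2 kg/s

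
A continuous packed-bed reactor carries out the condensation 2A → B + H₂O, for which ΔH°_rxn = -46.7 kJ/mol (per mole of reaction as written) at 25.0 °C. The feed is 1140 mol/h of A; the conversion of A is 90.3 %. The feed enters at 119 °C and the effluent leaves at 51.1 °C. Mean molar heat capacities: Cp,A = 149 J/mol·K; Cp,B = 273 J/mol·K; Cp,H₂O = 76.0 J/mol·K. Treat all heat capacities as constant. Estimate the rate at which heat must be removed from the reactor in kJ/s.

Q_out = 9.69 kJ/s

Extent of reaction ξ = 0.903 × 1140 / 2 = 514.71 mol/h
Reaction term: ξ·ΔH°_rxn = 514.71 × -46.7 = -24037 kJ/h
Sensible, feed 119→25 °C: -15967 kJ/h
Outlet flows (mol/h): A 110.58, B 514.71, H₂O 514.71
Sensible, products 25→51.1 °C: 5118.5 kJ/h
Q = ΔH = -34885 kJ/h = -9.6904 kW
Heat removed = 9.6904 kJ/s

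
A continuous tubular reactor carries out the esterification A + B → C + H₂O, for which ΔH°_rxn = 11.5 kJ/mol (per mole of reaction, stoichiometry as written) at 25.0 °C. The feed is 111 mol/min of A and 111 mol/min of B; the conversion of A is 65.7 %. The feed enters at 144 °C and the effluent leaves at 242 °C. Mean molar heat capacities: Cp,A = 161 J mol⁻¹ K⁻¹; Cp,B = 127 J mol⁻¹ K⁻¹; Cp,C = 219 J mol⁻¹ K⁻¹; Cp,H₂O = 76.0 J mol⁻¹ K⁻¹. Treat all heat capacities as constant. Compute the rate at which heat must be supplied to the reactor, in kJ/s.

Extent of reaction ξ = 0.657 × 111 = 72.927 mol/min
Reaction term: ξ·ΔH°_rxn = 72.927 × 11.5 = 838.66 kJ/min
Sensible, feed 144→25 °C: -3804.2 kJ/min
Outlet flows (mol/min): A 38.073, B 38.073, C 72.927, H₂O 72.927
Sensible, products 25→242 °C: 7047.8 kJ/min
Q = ΔH = 4082.3 kJ/min = 68.038 kW
Heat supplied = 68.038 kJ/s

Q_in = 68.0 kJ/s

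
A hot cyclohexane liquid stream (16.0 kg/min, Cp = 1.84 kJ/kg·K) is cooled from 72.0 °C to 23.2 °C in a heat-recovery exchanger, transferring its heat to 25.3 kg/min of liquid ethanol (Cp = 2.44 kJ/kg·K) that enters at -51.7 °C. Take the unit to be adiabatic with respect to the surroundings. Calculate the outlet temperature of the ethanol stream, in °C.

T_c,out = -28.4 °C

Heat released by hot stream: Q = 16.0 × 1.84 × (72.0 − 23.2) = 1436.7 kJ/min
Energy balance on cold side (adiabatic exchanger): Q = ṁ_c·Cp_c·(T_c,out − T_c,in)
T_c,out = -51.7 + 1436.7/(25.3 × 2.44) = -28.427 °C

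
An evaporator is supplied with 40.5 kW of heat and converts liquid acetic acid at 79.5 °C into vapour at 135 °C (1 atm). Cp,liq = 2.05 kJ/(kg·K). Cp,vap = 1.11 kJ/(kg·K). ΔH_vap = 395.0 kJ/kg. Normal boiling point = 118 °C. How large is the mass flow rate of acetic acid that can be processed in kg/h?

Δh = 2.05×(118−79.5) + 395.0 + 1.11×(135−118) = 492.8 kJ/kg
Q = 40.5 kW = 40.5 kJ/s = 145800 kJ/h
ṁ = Q/Δh = 145800 / 492.8 = 295.86 kg/h

ṁ = 296 kg/h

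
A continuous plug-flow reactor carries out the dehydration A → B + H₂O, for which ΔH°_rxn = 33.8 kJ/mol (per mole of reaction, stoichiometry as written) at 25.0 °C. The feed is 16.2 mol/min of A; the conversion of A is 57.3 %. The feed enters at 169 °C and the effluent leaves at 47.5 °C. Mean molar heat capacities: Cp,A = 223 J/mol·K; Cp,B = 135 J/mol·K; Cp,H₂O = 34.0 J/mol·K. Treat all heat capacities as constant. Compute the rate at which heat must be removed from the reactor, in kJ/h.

Extent of reaction ξ = 0.573 × 16.2 = 9.2826 mol/min
Reaction term: ξ·ΔH°_rxn = 9.2826 × 33.8 = 313.75 kJ/min
Sensible, feed 169→25 °C: -520.21 kJ/min
Outlet flows (mol/min): A 6.9174, B 9.2826, H₂O 9.2826
Sensible, products 25→47.5 °C: 70.005 kJ/min
Q = ΔH = -136.46 kJ/min = -2.2743 kW
Heat removed = 8187.4 kJ/h

Q_out = 8190 kJ/h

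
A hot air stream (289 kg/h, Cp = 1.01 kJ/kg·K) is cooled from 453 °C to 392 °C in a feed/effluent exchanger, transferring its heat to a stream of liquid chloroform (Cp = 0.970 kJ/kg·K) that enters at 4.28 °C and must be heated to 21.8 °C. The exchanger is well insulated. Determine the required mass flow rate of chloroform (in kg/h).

Heat released by hot stream: Q = 289 × 1.01 × (453 − 392) = 17805 kJ/h
Energy balance on cold side (adiabatic exchanger): Q = ṁ_c·Cp_c·(T_c,out − T_c,in)
ṁ_c = 17805 / [0.970 × (21.8 − 4.28)] = 1047.7 kg/h

ṁ_c = 1050 kg/h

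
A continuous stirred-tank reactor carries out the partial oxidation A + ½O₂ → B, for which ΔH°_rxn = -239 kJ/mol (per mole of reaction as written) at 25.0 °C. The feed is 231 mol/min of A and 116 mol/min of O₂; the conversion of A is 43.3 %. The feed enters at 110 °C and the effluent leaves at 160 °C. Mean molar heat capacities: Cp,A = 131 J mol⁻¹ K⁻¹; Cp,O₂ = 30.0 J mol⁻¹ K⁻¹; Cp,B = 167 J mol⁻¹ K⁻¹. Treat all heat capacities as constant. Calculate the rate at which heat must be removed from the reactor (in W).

Q_out = 366000 W

Extent of reaction ξ = 0.433 × 231 = 100.02 mol/min
Reaction term: ξ·ΔH°_rxn = 100.02 × -239 = -23905 kJ/min
Sensible, feed 110→25 °C: -2868 kJ/min
Outlet flows (mol/min): A 130.98, O₂ 65.989, B 100.02
Sensible, products 25→160 °C: 4838.6 kJ/min
Q = ΔH = -21935 kJ/min = -365.58 kW
Heat removed = 365580 W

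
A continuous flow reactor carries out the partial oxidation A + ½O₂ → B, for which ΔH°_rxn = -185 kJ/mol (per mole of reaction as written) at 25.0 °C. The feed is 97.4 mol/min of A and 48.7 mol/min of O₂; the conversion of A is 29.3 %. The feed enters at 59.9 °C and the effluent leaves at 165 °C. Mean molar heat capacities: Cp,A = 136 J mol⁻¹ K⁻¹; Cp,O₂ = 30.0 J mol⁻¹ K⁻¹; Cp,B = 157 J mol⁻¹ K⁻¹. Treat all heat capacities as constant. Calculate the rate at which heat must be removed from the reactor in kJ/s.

Extent of reaction ξ = 0.293 × 97.4 = 28.538 mol/min
Reaction term: ξ·ΔH°_rxn = 28.538 × -185 = -5279.6 kJ/min
Sensible, feed 59.9→25 °C: -513.29 kJ/min
Outlet flows (mol/min): A 68.862, O₂ 34.431, B 28.538
Sensible, products 25→165 °C: 2083 kJ/min
Q = ΔH = -3709.8 kJ/min = -61.831 kW
Heat removed = 61.831 kJ/s

Q_out = 61.8 kJ/s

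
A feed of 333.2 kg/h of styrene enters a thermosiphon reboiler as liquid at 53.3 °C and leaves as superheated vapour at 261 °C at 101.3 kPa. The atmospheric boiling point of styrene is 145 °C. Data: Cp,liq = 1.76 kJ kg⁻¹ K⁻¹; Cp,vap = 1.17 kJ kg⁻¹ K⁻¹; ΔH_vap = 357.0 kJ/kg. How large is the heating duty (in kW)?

liquid 53.3→145 °C: 161.39 kJ/kg
vaporisation at 145 °C: 357 kJ/kg
vapour 145→261 °C: 135.72 kJ/kg
Δh = 161.39 + 357 + 135.72 = 654.11 kJ/kg
Q = ṁ·Δh = 333.2 kg/h × 654.11 kJ/kg = 217950 kJ/h
|Q| = 60.542 kW

Q = 60.5 kW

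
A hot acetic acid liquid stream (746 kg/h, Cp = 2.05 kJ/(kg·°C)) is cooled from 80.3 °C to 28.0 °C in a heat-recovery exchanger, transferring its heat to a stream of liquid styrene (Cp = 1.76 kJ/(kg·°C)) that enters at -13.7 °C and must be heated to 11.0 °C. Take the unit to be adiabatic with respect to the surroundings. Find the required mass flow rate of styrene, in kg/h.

Heat released by hot stream: Q = 746 × 2.05 × (80.3 − 28.0) = 79982 kJ/h
Energy balance on cold side (adiabatic exchanger): Q = ṁ_c·Cp_c·(T_c,out − T_c,in)
ṁ_c = 79982 / [1.76 × (11.0 − -13.7)] = 1839.9 kg/h

ṁ_c = 1840 kg/h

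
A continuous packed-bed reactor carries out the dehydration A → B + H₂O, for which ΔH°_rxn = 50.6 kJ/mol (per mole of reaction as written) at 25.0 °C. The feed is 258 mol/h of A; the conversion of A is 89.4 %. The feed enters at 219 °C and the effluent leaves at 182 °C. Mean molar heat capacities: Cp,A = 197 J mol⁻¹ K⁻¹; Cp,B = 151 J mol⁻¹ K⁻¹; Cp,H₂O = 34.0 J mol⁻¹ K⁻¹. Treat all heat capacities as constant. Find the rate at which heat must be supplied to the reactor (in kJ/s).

Q_in = 2.60 kJ/s

Extent of reaction ξ = 0.894 × 258 = 230.65 mol/h
Reaction term: ξ·ΔH°_rxn = 230.65 × 50.6 = 11671 kJ/h
Sensible, feed 219→25 °C: -9860.2 kJ/h
Outlet flows (mol/h): A 27.348, B 230.65, H₂O 230.65
Sensible, products 25→182 °C: 7545.1 kJ/h
Q = ΔH = 9355.9 kJ/h = 2.5989 kW
Heat supplied = 2.5989 kJ/s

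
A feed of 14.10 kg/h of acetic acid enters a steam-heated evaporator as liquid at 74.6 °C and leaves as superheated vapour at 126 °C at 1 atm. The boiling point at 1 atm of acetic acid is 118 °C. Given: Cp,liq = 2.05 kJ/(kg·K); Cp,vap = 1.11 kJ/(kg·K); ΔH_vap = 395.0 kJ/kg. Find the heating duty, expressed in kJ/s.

Q = 1.93 kJ/s

liquid 74.6→118 °C: 88.97 kJ/kg
vaporisation at 118 °C: 395 kJ/kg
vapour 118→126 °C: 8.88 kJ/kg
Δh = 88.97 + 395 + 8.88 = 492.85 kJ/kg
Q = ṁ·Δh = 14.10 kg/h × 492.85 kJ/kg = 6949.2 kJ/h
|Q| = 1.9303 kW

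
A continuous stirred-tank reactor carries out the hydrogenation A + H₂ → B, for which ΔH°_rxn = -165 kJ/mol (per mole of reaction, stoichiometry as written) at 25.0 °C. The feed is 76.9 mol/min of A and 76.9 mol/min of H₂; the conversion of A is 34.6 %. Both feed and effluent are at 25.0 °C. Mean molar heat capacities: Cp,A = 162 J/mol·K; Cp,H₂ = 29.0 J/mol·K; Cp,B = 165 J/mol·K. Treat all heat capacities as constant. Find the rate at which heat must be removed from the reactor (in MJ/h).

Extent of reaction ξ = 0.346 × 76.9 = 26.607 mol/min
Reaction term: ξ·ΔH°_rxn = 26.607 × -165 = -4390.2 kJ/min
Q = ΔH = -4390.2 kJ/min = -73.17 kW
Heat removed = 263.41 MJ/h

Q_out = 263 MJ/h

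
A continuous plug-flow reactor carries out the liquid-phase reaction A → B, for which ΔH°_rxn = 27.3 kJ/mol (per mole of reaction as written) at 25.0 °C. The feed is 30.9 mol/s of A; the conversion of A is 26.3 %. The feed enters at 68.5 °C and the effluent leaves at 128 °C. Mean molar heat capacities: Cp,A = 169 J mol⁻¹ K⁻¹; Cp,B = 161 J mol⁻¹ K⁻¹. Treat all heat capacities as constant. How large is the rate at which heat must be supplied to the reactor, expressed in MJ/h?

Q_in = 1890 MJ/h

Extent of reaction ξ = 0.263 × 30.9 = 8.1267 mol/s
Reaction term: ξ·ΔH°_rxn = 8.1267 × 27.3 = 221.86 kJ/s
Sensible, feed 68.5→25 °C: -227.16 kJ/s
Outlet flows (mol/s): A 22.773, B 8.1267
Sensible, products 25→128 °C: 531.18 kJ/s
Q = ΔH = 525.88 kJ/s = 525.88 kW
Heat supplied = 1893.2 MJ/h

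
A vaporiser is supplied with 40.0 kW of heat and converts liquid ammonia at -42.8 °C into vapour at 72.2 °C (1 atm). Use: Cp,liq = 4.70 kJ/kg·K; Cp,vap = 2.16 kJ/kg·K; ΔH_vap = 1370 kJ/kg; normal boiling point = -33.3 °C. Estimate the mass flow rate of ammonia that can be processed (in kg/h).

Δh = 4.70×(-33.3−-42.8) + 1370 + 2.16×(72.2−-33.3) = 1642.5 kJ/kg
Q = 40.0 kW = 40 kJ/s = 144000 kJ/h
ṁ = Q/Δh = 144000 / 1642.5 = 87.67 kg/h

ṁ = 87.7 kg/h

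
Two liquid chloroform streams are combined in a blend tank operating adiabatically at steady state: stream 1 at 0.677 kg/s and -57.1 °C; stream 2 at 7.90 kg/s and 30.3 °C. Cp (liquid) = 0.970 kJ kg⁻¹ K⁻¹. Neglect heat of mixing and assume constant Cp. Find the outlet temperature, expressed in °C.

T_out = 23.4 °C

Adiabatic, steady state ⇒ Σ ṁᵢCp,ᵢ(T_out − Tᵢ) = 0
T_out = Σ ṁᵢCp,ᵢTᵢ / Σ ṁᵢCp,ᵢ
      = 194.69 / 8.3197 = 23.401 °C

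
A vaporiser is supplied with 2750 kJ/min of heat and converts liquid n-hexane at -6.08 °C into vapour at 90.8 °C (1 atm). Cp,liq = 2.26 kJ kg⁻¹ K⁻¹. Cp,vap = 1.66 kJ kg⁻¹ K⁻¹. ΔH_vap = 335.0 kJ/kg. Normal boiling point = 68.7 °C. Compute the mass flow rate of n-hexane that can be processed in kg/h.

Δh = 2.26×(68.7−-6.08) + 335.0 + 1.66×(90.8−68.7) = 540.69 kJ/kg
Q = 2750 kJ/min = 45.833 kJ/s = 165000 kJ/h
ṁ = Q/Δh = 165000 / 540.69 = 305.17 kg/h

ṁ = 305 kg/h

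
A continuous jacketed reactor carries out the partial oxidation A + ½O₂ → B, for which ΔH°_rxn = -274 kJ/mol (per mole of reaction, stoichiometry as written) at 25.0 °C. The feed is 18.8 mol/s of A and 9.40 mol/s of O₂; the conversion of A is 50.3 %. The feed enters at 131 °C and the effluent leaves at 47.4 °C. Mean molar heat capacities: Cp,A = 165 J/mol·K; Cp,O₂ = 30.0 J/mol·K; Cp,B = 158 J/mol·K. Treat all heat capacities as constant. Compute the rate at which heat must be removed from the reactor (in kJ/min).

Extent of reaction ξ = 0.503 × 18.8 = 9.4564 mol/s
Reaction term: ξ·ΔH°_rxn = 9.4564 × -274 = -2591.1 kJ/s
Sensible, feed 131→25 °C: -358.7 kJ/s
Outlet flows (mol/s): A 9.3436, O₂ 4.6718, B 9.4564
Sensible, products 25→47.4 °C: 71.141 kJ/s
Q = ΔH = -2878.6 kJ/s = -2878.6 kW
Heat removed = 172720 kJ/min

Q_out = 173000 kJ/min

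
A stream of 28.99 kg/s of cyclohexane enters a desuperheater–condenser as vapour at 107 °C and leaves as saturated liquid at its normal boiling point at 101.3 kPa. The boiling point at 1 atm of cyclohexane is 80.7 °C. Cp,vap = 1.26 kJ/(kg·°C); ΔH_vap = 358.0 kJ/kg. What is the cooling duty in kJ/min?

vapour 107→80.7 °C: -33.138 kJ/kg
condensation at 80.7 °C: -358 kJ/kg
Δh = -33.138 + -358 = -391.14 kJ/kg
Q = ṁ·Δh = 28.99 kg/s × -391.14 kJ/kg = -11339 kJ/s
|Q| = 11339 kW = 680350 kJ/min

Q_c = 680000 kJ/min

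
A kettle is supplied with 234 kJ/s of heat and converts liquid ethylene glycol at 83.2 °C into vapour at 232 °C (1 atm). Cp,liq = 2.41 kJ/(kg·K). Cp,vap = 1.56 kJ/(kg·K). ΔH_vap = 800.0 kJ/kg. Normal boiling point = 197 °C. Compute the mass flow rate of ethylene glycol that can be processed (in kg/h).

ṁ = 746 kg/h

Δh = 2.41×(197−83.2) + 800.0 + 1.56×(232−197) = 1128.9 kJ/kg
Q = 234 kJ/s = 234 kJ/s = 842400 kJ/h
ṁ = Q/Δh = 842400 / 1128.9 = 746.24 kg/h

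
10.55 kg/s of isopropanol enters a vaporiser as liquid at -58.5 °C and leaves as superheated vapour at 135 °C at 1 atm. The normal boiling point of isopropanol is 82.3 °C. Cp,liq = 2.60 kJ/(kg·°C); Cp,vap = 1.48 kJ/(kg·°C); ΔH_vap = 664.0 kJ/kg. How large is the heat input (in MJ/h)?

Q = 42100 MJ/h

liquid -58.5→82.3 °C: 366.08 kJ/kg
vaporisation at 82.3 °C: 664 kJ/kg
vapour 82.3→135 °C: 77.996 kJ/kg
Δh = 366.08 + 664 + 77.996 = 1108.1 kJ/kg
Q = ṁ·Δh = 10.55 kg/s × 1108.1 kJ/kg = 11690 kJ/s
|Q| = 11690 kW = 42085 MJ/h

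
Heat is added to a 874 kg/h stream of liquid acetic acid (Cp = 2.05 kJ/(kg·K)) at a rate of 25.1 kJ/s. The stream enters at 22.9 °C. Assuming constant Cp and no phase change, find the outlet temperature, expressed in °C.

T_out = 73.3 °C

Q = 25.1 kJ/s = 90360 kJ/h
ΔT = Q/(ṁ·Cp) = 90360/(874×2.05) = 50.433 K
T_out = 22.9 + 50.433 = 73.333 °C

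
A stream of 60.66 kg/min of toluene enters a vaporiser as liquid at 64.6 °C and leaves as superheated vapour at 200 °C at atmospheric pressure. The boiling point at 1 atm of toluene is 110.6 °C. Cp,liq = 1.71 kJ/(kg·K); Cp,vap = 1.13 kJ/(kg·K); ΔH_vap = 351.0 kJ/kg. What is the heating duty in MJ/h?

Q = 1930 MJ/h

liquid 64.6→110.6 °C: 78.66 kJ/kg
vaporisation at 110.6 °C: 351 kJ/kg
vapour 110.6→200 °C: 101.02 kJ/kg
Δh = 78.66 + 351 + 101.02 = 530.68 kJ/kg
Q = ṁ·Δh = 60.66 kg/min × 530.68 kJ/kg = 32191 kJ/min
|Q| = 536.52 kW = 1931.5 MJ/h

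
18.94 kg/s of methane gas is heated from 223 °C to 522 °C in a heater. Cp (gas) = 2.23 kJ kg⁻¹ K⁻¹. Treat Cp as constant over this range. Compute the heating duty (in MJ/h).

Q = ṁ·Cp·ΔT = 18.94 × 2.23 × (522 − 223) = 12629 kJ/s
Heating duty = 45463 MJ/h

Q = 45500 MJ/h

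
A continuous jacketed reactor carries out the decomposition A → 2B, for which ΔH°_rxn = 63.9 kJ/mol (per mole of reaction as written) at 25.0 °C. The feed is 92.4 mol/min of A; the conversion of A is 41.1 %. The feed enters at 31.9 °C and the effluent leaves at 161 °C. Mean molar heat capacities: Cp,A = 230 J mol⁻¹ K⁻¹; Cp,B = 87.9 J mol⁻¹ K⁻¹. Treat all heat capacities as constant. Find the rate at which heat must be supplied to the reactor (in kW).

Q_in = 81.5 kW

Extent of reaction ξ = 0.411 × 92.4 = 37.976 mol/min
Reaction term: ξ·ΔH°_rxn = 37.976 × 63.9 = 2426.7 kJ/min
Sensible, feed 31.9→25 °C: -146.64 kJ/min
Outlet flows (mol/min): A 54.424, B 75.953
Sensible, products 25→161 °C: 2610.3 kJ/min
Q = ΔH = 4890.4 kJ/min = 81.507 kW
Heat supplied = 81.507 kW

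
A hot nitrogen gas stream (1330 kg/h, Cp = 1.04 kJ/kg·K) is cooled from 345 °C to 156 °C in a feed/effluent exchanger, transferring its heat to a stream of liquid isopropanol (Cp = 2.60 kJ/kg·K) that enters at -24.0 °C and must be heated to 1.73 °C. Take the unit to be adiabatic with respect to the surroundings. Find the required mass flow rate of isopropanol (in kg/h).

Heat released by hot stream: Q = 1330 × 1.04 × (345 − 156) = 261420 kJ/h
Energy balance on cold side (adiabatic exchanger): Q = ṁ_c·Cp_c·(T_c,out − T_c,in)
ṁ_c = 261420 / [2.60 × (1.73 − -24.0)] = 3907.8 kg/h

ṁ_c = 3910 kg/h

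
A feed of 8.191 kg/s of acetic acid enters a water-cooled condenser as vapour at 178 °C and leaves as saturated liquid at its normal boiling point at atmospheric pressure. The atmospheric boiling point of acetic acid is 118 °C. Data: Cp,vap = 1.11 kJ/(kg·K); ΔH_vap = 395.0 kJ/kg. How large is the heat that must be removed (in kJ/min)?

Q_c = 227000 kJ/min

vapour 178→118 °C: -66.6 kJ/kg
condensation at 118 °C: -395 kJ/kg
Δh = -66.6 + -395 = -461.6 kJ/kg
Q = ṁ·Δh = 8.191 kg/s × -461.6 kJ/kg = -3781 kJ/s
|Q| = 3781 kW = 226860 kJ/min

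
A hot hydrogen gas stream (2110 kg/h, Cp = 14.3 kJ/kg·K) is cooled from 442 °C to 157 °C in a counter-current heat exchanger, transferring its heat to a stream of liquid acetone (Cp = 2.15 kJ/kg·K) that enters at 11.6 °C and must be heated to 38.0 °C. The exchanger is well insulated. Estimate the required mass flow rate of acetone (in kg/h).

Heat released by hot stream: Q = 2110 × 14.3 × (442 − 157) = 8.5993e+06 kJ/h
Energy balance on cold side (adiabatic exchanger): Q = ṁ_c·Cp_c·(T_c,out − T_c,in)
ṁ_c = 8.5993e+06 / [2.15 × (38.0 − 11.6)] = 151500 kg/h

ṁ_c = 152000 kg/h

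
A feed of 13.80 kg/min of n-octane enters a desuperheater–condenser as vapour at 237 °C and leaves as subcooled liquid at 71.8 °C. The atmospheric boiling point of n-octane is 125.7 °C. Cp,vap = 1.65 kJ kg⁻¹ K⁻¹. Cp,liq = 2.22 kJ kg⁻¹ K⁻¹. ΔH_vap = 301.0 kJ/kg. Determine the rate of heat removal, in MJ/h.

Q_c = 500 MJ/h

vapour 237→125.7 °C: -183.64 kJ/kg
condensation at 125.7 °C: -301 kJ/kg
liquid 125.7→71.8 °C: -119.66 kJ/kg
Δh = -183.64 + -301 + -119.66 = -604.3 kJ/kg
Q = ṁ·Δh = 13.80 kg/min × -604.3 kJ/kg = -8339.4 kJ/min
|Q| = 138.99 kW = 500.36 MJ/h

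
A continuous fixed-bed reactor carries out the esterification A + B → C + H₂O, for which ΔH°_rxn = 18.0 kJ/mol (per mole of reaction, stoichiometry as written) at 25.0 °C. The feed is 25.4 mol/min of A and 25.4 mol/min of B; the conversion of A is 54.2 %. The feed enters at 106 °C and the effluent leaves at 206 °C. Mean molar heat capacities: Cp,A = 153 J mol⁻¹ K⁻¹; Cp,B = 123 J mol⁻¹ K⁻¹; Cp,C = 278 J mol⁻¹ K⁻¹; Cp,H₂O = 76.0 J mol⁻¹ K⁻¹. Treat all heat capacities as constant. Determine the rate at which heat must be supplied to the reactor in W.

Extent of reaction ξ = 0.542 × 25.4 = 13.767 mol/min
Reaction term: ξ·ΔH°_rxn = 13.767 × 18.0 = 247.8 kJ/min
Sensible, feed 106→25 °C: -567.84 kJ/min
Outlet flows (mol/min): A 11.633, B 11.633, C 13.767, H₂O 13.767
Sensible, products 25→206 °C: 1463.2 kJ/min
Q = ΔH = 1143.2 kJ/min = 19.053 kW
Heat supplied = 19053 W

Q_in = 19100 W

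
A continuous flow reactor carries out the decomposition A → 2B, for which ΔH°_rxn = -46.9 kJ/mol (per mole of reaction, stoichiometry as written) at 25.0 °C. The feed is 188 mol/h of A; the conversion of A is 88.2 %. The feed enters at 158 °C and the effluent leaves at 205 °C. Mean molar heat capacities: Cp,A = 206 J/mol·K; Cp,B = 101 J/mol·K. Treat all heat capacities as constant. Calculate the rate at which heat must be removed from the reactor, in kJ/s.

Q_out = 1.69 kJ/s

Extent of reaction ξ = 0.882 × 188 = 165.82 mol/h
Reaction term: ξ·ΔH°_rxn = 165.82 × -46.9 = -7776.8 kJ/h
Sensible, feed 158→25 °C: -5150.8 kJ/h
Outlet flows (mol/h): A 22.184, B 331.63
Sensible, products 25→205 °C: 6851.7 kJ/h
Q = ΔH = -6075.9 kJ/h = -1.6878 kW
Heat removed = 1.6878 kJ/s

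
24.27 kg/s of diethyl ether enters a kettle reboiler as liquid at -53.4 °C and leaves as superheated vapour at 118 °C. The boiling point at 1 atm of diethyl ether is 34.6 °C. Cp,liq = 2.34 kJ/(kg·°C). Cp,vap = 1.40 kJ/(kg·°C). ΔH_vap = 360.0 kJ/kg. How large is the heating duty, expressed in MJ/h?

Q = 59600 MJ/h

liquid -53.4→34.6 °C: 205.92 kJ/kg
vaporisation at 34.6 °C: 360 kJ/kg
vapour 34.6→118 °C: 116.76 kJ/kg
Δh = 205.92 + 360 + 116.76 = 682.68 kJ/kg
Q = ṁ·Δh = 24.27 kg/s × 682.68 kJ/kg = 16569 kJ/s
|Q| = 16569 kW = 59647 MJ/h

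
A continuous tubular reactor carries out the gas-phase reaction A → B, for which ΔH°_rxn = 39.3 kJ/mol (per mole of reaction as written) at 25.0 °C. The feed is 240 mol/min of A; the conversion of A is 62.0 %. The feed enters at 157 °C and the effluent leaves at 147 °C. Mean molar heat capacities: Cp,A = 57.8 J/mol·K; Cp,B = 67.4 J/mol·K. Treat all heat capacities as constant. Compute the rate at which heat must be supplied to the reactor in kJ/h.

Extent of reaction ξ = 0.620 × 240 = 148.8 mol/min
Reaction term: ξ·ΔH°_rxn = 148.8 × 39.3 = 5847.8 kJ/min
Sensible, feed 157→25 °C: -1831.1 kJ/min
Outlet flows (mol/min): A 91.2, B 148.8
Sensible, products 25→147 °C: 1866.7 kJ/min
Q = ΔH = 5883.4 kJ/min = 98.057 kW
Heat supplied = 353000 kJ/h

Q_in = 353000 kJ/h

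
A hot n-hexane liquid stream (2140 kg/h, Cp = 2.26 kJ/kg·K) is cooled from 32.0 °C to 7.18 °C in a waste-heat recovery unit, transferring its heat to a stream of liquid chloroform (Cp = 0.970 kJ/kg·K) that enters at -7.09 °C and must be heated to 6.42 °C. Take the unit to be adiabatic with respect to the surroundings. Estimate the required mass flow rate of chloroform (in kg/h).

Heat released by hot stream: Q = 2140 × 2.26 × (32.0 − 7.18) = 120040 kJ/h
Energy balance on cold side (adiabatic exchanger): Q = ṁ_c·Cp_c·(T_c,out − T_c,in)
ṁ_c = 120040 / [0.970 × (6.42 − -7.09)] = 9160 kg/h

ṁ_c = 9160 kg/h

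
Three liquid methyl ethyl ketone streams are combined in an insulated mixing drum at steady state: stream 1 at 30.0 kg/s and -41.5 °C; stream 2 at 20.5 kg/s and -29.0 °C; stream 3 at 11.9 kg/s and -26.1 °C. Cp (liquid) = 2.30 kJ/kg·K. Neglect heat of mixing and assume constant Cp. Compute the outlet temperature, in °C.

Energy balance with Q = 0: Σ ṁᵢCp,ᵢ(T_out − Tᵢ) = 0
T_out = Σ ṁᵢCp,ᵢTᵢ / Σ ṁᵢCp,ᵢ
      = -4945.2 / 143.52 = -34.457 °C

T_out = -34.5 °C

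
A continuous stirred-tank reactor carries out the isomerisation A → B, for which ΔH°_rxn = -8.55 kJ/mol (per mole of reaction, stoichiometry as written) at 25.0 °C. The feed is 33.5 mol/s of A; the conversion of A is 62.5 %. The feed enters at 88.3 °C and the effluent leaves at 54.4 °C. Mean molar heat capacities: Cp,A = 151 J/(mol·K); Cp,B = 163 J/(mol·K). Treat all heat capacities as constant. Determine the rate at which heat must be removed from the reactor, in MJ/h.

Q_out = 1240 MJ/h

Extent of reaction ξ = 0.625 × 33.5 = 20.938 mol/s
Reaction term: ξ·ΔH°_rxn = 20.938 × -8.55 = -179.02 kJ/s
Sensible, feed 88.3→25 °C: -320.2 kJ/s
Outlet flows (mol/s): A 12.562, B 20.938
Sensible, products 25→54.4 °C: 156.11 kJ/s
Q = ΔH = -343.11 kJ/s = -343.11 kW
Heat removed = 1235.2 MJ/h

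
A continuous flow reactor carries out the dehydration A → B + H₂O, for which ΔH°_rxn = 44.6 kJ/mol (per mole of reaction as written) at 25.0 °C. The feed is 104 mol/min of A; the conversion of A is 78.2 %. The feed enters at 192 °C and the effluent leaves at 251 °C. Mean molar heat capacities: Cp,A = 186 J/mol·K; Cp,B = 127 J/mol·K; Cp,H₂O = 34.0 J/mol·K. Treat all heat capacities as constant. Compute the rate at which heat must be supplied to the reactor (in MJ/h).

Q_in = 259 MJ/h

Extent of reaction ξ = 0.782 × 104 = 81.328 mol/min
Reaction term: ξ·ΔH°_rxn = 81.328 × 44.6 = 3627.2 kJ/min
Sensible, feed 192→25 °C: -3230.4 kJ/min
Outlet flows (mol/min): A 22.672, B 81.328, H₂O 81.328
Sensible, products 25→251 °C: 3912.2 kJ/min
Q = ΔH = 4309 kJ/min = 71.817 kW
Heat supplied = 258.54 MJ/h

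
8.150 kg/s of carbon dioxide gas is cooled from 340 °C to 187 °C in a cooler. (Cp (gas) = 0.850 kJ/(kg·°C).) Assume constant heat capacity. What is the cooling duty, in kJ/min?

Q_c = 63600 kJ/min

Q = ṁ·Cp·ΔT = 8.150 × 0.850 × (187 − 340) = -1059.9 kJ/s
Cooling duty = 63594 kJ/min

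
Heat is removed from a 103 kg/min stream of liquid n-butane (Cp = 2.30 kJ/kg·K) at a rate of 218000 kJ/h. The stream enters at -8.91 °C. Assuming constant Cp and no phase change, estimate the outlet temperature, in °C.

T_out = -24.2 °C

Q = 218000 kJ/h = 3633.3 kJ/min
ΔT = Q/(ṁ·Cp) = 3633.3/(103×2.30) = 15.337 K
T_out = -8.91 − 15.337 = -24.247 °C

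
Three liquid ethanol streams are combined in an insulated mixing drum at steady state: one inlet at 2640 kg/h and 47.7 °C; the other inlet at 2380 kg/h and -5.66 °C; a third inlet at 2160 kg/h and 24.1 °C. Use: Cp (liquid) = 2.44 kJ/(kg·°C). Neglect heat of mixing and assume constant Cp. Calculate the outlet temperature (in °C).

T_out = 22.9 °C

No heat crosses the boundary, so H_out = H_in.
Σ ṁᵢCp,ᵢTᵢ = 2640×2.44×47.7 + 2380×2.44×-5.66 + 2160×2.44×24.1 = 401410
Σ ṁᵢCp,ᵢ = 2640×2.44 + 2380×2.44 + 2160×2.44 = 17519
T_out = 401410 / 17519 = 22.913 °C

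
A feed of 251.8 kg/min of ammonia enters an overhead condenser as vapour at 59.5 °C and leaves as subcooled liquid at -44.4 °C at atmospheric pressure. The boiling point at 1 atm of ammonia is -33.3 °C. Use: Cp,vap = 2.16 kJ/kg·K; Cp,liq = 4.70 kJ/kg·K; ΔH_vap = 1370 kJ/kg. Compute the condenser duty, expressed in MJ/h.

Q_c = 24500 MJ/h

vapour 59.5→-33.3 °C: -200.45 kJ/kg
condensation at -33.3 °C: -1370 kJ/kg
liquid -33.3→-44.4 °C: -52.17 kJ/kg
Δh = -200.45 + -1370 + -52.17 = -1622.6 kJ/kg
Q = ṁ·Δh = 251.8 kg/min × -1622.6 kJ/kg = -408580 kJ/min
|Q| = 6809.6 kW = 24515 MJ/h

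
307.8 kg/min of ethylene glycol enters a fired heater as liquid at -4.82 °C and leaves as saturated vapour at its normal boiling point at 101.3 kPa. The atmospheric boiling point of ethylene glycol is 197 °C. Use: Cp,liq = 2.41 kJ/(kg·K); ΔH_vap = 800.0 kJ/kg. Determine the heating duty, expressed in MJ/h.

liquid -4.82→197 °C: 486.39 kJ/kg
vaporisation at 197 °C: 800 kJ/kg
Δh = 486.39 + 800 = 1286.4 kJ/kg
Q = ṁ·Δh = 307.8 kg/min × 1286.4 kJ/kg = 395950 kJ/min
|Q| = 6599.2 kW = 23757 MJ/h

Q = 23800 MJ/h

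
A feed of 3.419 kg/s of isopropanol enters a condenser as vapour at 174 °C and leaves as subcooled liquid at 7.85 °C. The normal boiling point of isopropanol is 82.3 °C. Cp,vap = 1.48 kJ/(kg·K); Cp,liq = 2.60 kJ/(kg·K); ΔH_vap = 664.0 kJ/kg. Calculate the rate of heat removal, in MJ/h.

Q_c = 12200 MJ/h

vapour 174→82.3 °C: -135.72 kJ/kg
condensation at 82.3 °C: -664 kJ/kg
liquid 82.3→7.85 °C: -193.57 kJ/kg
Δh = -135.72 + -664 + -193.57 = -993.29 kJ/kg
Q = ṁ·Δh = 3.419 kg/s × -993.29 kJ/kg = -3396 kJ/s
|Q| = 3396 kW = 12226 MJ/h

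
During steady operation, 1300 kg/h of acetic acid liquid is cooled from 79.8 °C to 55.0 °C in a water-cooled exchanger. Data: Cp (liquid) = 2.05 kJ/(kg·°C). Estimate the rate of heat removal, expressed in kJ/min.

Q_c = 1100 kJ/min

Q = ṁ·Cp·ΔT = 1300 × 2.05 × (55.0 − 79.8) = -66092 kJ/h
Converting: 66092 / 3600 s = 18.359 kW
Cooling duty = 1101.5 kJ/min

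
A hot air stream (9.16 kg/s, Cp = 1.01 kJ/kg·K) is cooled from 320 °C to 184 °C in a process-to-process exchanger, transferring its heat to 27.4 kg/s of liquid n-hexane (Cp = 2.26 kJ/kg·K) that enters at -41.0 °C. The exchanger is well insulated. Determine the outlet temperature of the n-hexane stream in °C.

T_c,out = -20.7 °C

Heat released by hot stream: Q = 9.16 × 1.01 × (320 − 184) = 1258.2 kJ/s
Energy balance on cold side (adiabatic exchanger): Q = ṁ_c·Cp_c·(T_c,out − T_c,in)
T_c,out = -41.0 + 1258.2/(27.4 × 2.26) = -20.681 °C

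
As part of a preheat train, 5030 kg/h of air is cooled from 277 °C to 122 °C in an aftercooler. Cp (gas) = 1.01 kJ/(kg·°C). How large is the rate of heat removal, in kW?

Q_c = 219 kW

Q = ṁ·Cp·ΔT = 5030 × 1.01 × (122 − 277) = -787450 kJ/h
Converting: 787450 / 3600 s = 218.74 kW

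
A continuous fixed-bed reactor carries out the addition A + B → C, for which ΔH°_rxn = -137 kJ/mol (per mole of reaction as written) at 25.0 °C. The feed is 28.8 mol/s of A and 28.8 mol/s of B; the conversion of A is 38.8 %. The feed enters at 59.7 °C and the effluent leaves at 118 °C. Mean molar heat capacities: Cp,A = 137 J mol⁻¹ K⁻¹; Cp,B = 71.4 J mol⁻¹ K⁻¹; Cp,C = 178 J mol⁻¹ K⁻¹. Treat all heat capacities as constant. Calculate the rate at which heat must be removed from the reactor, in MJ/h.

Extent of reaction ξ = 0.388 × 28.8 = 11.174 mol/s
Reaction term: ξ·ΔH°_rxn = 11.174 × -137 = -1530.9 kJ/s
Sensible, feed 59.7→25 °C: -208.27 kJ/s
Outlet flows (mol/s): A 17.626, B 17.626, C 11.174
Sensible, products 25→118 °C: 526.59 kJ/s
Q = ΔH = -1212.6 kJ/s = -1212.6 kW
Heat removed = 4365.3 MJ/h

Q_out = 4370 MJ/h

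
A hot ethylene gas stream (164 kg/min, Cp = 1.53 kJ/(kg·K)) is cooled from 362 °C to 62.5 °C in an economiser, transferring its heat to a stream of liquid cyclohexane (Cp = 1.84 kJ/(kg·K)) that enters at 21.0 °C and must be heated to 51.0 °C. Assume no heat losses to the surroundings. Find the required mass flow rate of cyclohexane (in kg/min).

ṁ_c = 1360 kg/min

Heat released by hot stream: Q = 164 × 1.53 × (362 − 62.5) = 75151 kJ/min
Energy balance on cold side (adiabatic exchanger): Q = ṁ_c·Cp_c·(T_c,out − T_c,in)
ṁ_c = 75151 / [1.84 × (51.0 − 21.0)] = 1361.4 kg/min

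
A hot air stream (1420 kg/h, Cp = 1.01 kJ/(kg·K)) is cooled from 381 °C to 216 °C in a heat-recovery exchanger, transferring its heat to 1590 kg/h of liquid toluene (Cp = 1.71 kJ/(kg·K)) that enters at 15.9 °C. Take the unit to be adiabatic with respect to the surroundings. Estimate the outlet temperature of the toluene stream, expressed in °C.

Heat released by hot stream: Q = 1420 × 1.01 × (381 − 216) = 236640 kJ/h
Energy balance on cold side (adiabatic exchanger): Q = ṁ_c·Cp_c·(T_c,out − T_c,in)
T_c,out = 15.9 + 236640/(1590 × 1.71) = 102.94 °C

T_c,out = 103 °C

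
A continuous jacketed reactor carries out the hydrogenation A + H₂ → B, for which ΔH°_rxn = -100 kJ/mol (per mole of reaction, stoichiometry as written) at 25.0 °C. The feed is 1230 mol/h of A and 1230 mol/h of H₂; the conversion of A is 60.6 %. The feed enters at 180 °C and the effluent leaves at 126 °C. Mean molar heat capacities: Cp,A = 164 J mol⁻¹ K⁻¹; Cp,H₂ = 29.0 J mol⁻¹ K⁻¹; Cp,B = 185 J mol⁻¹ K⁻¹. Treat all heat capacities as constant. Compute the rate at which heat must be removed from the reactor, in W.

Q_out = 24400 W

Extent of reaction ξ = 0.606 × 1230 = 745.38 mol/h
Reaction term: ξ·ΔH°_rxn = 745.38 × -100 = -74538 kJ/h
Sensible, feed 180→25 °C: -36795 kJ/h
Outlet flows (mol/h): A 484.62, H₂ 484.62, B 745.38
Sensible, products 25→126 °C: 23374 kJ/h
Q = ΔH = -87959 kJ/h = -24.433 kW
Heat removed = 24433 W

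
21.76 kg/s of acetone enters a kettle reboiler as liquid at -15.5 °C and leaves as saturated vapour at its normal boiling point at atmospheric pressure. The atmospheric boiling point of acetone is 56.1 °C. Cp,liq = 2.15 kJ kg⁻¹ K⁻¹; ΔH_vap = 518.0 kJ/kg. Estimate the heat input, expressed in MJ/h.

Q = 52600 MJ/h

liquid -15.5→56.1 °C: 153.94 kJ/kg
vaporisation at 56.1 °C: 518 kJ/kg
Δh = 153.94 + 518 = 671.94 kJ/kg
Q = ṁ·Δh = 21.76 kg/s × 671.94 kJ/kg = 14621 kJ/s
|Q| = 14621 kW = 52637 MJ/h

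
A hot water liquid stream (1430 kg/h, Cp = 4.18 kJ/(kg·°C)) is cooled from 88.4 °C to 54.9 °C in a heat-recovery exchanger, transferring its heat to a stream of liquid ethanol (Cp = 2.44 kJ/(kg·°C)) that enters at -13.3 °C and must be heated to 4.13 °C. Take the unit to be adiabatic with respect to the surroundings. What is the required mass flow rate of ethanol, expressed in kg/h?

ṁ_c = 4710 kg/h

Heat released by hot stream: Q = 1430 × 4.18 × (88.4 − 54.9) = 200240 kJ/h
Energy balance on cold side (adiabatic exchanger): Q = ṁ_c·Cp_c·(T_c,out − T_c,in)
ṁ_c = 200240 / [2.44 × (4.13 − -13.3)] = 4708.4 kg/h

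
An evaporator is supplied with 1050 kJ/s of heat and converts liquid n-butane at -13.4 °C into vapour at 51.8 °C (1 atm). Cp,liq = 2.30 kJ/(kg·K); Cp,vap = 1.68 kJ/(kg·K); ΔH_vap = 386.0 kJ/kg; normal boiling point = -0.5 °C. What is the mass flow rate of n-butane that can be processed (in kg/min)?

ṁ = 125 kg/min

Δh = 2.30×(-0.5−-13.4) + 386.0 + 1.68×(51.8−-0.5) = 503.53 kJ/kg
Q = 1050 kJ/s = 1050 kJ/s = 63000 kJ/min
ṁ = Q/Δh = 63000 / 503.53 = 125.12 kg/min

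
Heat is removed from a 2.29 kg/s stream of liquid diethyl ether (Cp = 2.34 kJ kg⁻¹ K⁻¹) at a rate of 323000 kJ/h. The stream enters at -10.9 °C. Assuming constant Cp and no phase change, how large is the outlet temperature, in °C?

Q = 323000 kJ/h = 89.722 kJ/s
ΔT = Q/(ṁ·Cp) = 89.722/(2.29×2.34) = 16.744 K
T_out = -10.9 − 16.744 = -27.644 °C

T_out = -27.6 °C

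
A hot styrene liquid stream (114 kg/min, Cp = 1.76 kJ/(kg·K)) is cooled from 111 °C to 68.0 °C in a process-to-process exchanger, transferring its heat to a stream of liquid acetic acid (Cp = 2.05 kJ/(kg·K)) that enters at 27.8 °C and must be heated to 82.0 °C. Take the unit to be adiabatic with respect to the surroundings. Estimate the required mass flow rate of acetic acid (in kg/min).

Heat released by hot stream: Q = 114 × 1.76 × (111 − 68.0) = 8627.5 kJ/min
Energy balance on cold side (adiabatic exchanger): Q = ṁ_c·Cp_c·(T_c,out − T_c,in)
ṁ_c = 8627.5 / [2.05 × (82.0 − 27.8)] = 77.648 kg/min

ṁ_c = 77.6 kg/min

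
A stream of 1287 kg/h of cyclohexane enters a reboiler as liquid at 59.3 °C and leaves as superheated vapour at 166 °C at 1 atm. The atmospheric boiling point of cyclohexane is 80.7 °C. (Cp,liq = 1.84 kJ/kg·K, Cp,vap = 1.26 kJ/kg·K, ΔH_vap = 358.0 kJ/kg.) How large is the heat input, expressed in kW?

liquid 59.3→80.7 °C: 39.376 kJ/kg
vaporisation at 80.7 °C: 358 kJ/kg
vapour 80.7→166 °C: 107.48 kJ/kg
Δh = 39.376 + 358 + 107.48 = 504.85 kJ/kg
Q = ṁ·Δh = 1287 kg/h × 504.85 kJ/kg = 649750 kJ/h
|Q| = 180.49 kW

Q = 180 kW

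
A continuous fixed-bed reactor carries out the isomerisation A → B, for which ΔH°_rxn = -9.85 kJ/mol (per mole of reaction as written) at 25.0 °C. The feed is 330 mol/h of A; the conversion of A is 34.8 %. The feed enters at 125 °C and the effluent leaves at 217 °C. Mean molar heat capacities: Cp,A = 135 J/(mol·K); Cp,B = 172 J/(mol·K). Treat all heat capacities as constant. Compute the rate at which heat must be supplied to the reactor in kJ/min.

Extent of reaction ξ = 0.348 × 330 = 114.84 mol/h
Reaction term: ξ·ΔH°_rxn = 114.84 × -9.85 = -1131.2 kJ/h
Sensible, feed 125→25 °C: -4455 kJ/h
Outlet flows (mol/h): A 215.16, B 114.84
Sensible, products 25→217 °C: 9369.4 kJ/h
Q = ΔH = 3783.2 kJ/h = 1.0509 kW
Heat supplied = 63.054 kJ/min

Q_in = 63.1 kJ/min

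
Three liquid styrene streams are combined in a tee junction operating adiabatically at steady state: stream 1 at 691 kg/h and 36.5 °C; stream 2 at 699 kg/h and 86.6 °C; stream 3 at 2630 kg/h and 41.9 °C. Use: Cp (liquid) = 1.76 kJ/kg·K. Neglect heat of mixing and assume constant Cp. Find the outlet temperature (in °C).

Adiabatic, steady state ⇒ Σ ṁᵢCp,ᵢ(T_out − Tᵢ) = 0
Σ ṁᵢCp,ᵢTᵢ = 691×1.76×36.5 + 699×1.76×86.6 + 2630×1.76×41.9 = 344880
Σ ṁᵢCp,ᵢ = 691×1.76 + 699×1.76 + 2630×1.76 = 7075.2
T_out = 344880 / 7075.2 = 48.744 °C

T_out = 48.7 °C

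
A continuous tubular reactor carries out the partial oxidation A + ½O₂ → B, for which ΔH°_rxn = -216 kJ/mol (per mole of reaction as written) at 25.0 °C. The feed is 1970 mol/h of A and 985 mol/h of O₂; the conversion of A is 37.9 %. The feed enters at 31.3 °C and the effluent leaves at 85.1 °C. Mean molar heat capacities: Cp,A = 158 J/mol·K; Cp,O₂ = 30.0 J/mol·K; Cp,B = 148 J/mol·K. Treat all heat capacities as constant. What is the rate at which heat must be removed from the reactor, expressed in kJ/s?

Extent of reaction ξ = 0.379 × 1970 = 746.63 mol/h
Reaction term: ξ·ΔH°_rxn = 746.63 × -216 = -161270 kJ/h
Sensible, feed 31.3→25 °C: -2147.1 kJ/h
Outlet flows (mol/h): A 1223.4, O₂ 611.68, B 746.63
Sensible, products 25→85.1 °C: 19361 kJ/h
Q = ΔH = -144060 kJ/h = -40.016 kW
Heat removed = 40.016 kJ/s

Q_out = 40.0 kJ/s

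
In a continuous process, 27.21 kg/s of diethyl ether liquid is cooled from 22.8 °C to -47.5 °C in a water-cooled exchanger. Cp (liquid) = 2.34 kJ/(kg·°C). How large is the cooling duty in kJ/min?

Q = ṁ·Cp·ΔT = 27.21 × 2.34 × (-47.5 − 22.8) = -4476.1 kJ/s
Cooling duty = 268570 kJ/min

Q_c = 269000 kJ/min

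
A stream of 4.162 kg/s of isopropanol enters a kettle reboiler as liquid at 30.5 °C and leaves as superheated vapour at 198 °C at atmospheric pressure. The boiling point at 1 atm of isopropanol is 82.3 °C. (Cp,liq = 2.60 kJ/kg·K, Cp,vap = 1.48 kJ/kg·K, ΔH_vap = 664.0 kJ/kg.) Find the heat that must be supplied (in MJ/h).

liquid 30.5→82.3 °C: 134.68 kJ/kg
vaporisation at 82.3 °C: 664 kJ/kg
vapour 82.3→198 °C: 171.24 kJ/kg
Δh = 134.68 + 664 + 171.24 = 969.92 kJ/kg
Q = ṁ·Δh = 4.162 kg/s × 969.92 kJ/kg = 4036.8 kJ/s
|Q| = 4036.8 kW = 14532 MJ/h

Q = 14500 MJ/h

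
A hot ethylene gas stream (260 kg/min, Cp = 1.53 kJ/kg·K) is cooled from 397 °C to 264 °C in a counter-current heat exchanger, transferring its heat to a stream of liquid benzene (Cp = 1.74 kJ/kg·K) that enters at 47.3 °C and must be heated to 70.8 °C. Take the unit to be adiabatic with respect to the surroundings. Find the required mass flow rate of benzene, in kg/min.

Heat released by hot stream: Q = 260 × 1.53 × (397 − 264) = 52907 kJ/min
Energy balance on cold side (adiabatic exchanger): Q = ṁ_c·Cp_c·(T_c,out − T_c,in)
ṁ_c = 52907 / [1.74 × (70.8 − 47.3)] = 1293.9 kg/min

ṁ_c = 1290 kg/min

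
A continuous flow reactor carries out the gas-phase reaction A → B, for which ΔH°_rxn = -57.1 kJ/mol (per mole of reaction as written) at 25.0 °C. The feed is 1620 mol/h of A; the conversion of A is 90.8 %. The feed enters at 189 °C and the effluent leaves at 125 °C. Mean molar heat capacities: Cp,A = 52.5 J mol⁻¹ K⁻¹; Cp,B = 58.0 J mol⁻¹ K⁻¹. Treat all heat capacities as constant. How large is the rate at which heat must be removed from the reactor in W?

Q_out = 24600 W

Extent of reaction ξ = 0.908 × 1620 = 1471 mol/h
Reaction term: ξ·ΔH°_rxn = 1471 × -57.1 = -83992 kJ/h
Sensible, feed 189→25 °C: -13948 kJ/h
Outlet flows (mol/h): A 149.04, B 1471
Sensible, products 25→125 °C: 9314 kJ/h
Q = ΔH = -88626 kJ/h = -24.618 kW
Heat removed = 24618 W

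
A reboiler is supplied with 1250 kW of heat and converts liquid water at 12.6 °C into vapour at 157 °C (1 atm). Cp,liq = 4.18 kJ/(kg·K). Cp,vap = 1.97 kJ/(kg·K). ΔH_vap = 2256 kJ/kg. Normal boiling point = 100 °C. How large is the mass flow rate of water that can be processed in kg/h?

Δh = 4.18×(100−12.6) + 2256 + 1.97×(157−100) = 2733.6 kJ/kg
Q = 1250 kW = 1250 kJ/s = 4.5e+06 kJ/h
ṁ = Q/Δh = 4.5e+06 / 2733.6 = 1646.2 kg/h

ṁ = 1650 kg/h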